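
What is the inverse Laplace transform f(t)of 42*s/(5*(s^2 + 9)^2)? 7*t*sin(3*t)/5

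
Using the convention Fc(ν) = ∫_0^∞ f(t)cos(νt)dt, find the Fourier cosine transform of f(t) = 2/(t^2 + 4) pi*exp(-2*ν)/2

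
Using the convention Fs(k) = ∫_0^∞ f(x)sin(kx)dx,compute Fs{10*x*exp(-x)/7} 20*k/(7*(k^2 + 1)^2)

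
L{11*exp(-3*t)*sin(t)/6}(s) 11/(6*((s + 3)^2 + 1))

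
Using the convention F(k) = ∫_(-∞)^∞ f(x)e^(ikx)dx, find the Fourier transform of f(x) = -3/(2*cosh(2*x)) -3*pi/(4*cosh(pi*k/4))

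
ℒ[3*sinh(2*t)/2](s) 3/(s^2 - 4)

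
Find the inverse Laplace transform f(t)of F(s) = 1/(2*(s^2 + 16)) sin(4*t)/8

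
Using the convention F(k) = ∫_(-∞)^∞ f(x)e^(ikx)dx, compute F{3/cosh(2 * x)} 3 * pi/(2 * cosh(pi * k/4))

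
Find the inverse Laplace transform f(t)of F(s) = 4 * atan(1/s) 4 * sin(t)/t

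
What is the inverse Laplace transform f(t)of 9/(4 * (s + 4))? 9 * exp(-4 * t)/4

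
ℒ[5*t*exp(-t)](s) 5/(s + 1)^2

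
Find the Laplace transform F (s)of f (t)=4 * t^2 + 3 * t 3/s^2 + 8/s^3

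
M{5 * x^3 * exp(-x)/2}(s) 5 * gamma(s + 3)/2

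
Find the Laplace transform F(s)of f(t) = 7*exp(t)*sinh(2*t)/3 14/(3*((s - 1)^2 - 4))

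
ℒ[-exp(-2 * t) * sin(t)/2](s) -1/(2 * (s + 2)^2 + 2)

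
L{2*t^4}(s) 48/s^5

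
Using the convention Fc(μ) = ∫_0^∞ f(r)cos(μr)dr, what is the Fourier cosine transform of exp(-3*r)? 3/(μ^2+9)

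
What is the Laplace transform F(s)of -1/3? -1/(3 * s)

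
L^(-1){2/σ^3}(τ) τ^2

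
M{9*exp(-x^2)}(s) 9*gamma(s/2)/2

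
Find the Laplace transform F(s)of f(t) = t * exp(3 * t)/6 1/(6 * (s - 3)^2)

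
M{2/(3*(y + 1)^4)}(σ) gamma(σ)*gamma(4 - σ)/9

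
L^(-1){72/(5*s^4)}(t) 12*t^3/5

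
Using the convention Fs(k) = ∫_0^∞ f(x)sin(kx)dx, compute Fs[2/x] pi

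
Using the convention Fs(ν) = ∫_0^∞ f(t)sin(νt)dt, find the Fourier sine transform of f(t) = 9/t 9*pi/2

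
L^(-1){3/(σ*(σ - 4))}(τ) 3*exp(2*τ)*sinh(2*τ)/2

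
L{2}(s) 2/s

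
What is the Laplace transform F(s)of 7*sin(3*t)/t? 7*atan(3/s)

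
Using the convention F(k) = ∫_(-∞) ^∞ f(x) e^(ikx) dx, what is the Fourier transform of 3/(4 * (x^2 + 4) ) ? 3 * pi * exp(-2 * Abs(k) ) /8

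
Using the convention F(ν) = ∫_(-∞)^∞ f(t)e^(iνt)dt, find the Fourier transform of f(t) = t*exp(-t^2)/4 I*sqrt(pi)*ν*exp(-ν^2/4)/8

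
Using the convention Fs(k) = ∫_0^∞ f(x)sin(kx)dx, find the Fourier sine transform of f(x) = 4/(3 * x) 2 * pi/3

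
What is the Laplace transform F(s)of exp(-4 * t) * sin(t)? 1/((s + 4)^2 + 1)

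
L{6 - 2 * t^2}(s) 6/s - 4/s^3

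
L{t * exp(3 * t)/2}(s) 1/(2 * (s - 3)^2)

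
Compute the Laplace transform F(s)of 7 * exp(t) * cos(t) 7 * (s - 1)/((s - 1)^2+1)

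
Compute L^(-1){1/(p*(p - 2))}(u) exp(u)*sinh(u)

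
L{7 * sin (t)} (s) 7/ (s^2 + 1)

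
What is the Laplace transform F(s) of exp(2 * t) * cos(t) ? (s - 2) /((s - 2) ^2 + 1) 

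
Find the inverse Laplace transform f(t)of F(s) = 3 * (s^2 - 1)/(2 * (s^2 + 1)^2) 3 * t * cos(t)/2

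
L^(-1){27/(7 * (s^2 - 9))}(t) 9 * sinh(3 * t)/7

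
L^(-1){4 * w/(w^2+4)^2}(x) x * sin(2 * x)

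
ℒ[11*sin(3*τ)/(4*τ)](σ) 11*atan(3/σ)/4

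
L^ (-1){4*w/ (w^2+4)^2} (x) x*sin (2*x)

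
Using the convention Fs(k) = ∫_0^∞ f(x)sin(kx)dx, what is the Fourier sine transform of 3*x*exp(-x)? 6*k/(k^2 + 1)^2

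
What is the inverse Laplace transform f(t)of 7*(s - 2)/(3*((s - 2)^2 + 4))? 7*exp(2*t)*cos(2*t)/3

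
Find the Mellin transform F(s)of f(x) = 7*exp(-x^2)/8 7*gamma(s/2)/16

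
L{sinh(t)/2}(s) 1/(2*(s^2 - 1))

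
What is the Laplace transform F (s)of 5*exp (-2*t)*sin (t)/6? 5/ (6*( (s + 2)^2 + 1))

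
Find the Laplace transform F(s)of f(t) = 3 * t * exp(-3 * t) 3/(s + 3)^2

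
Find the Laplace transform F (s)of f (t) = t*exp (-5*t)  (s + 5)^ (-2)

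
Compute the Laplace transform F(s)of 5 5/s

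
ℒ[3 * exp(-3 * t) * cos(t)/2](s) 3 * (s + 3)/(2 * ((s + 3)^2 + 1))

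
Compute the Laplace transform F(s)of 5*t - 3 5/s^2 - 3/s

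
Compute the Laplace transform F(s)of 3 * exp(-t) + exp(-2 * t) 3/(s + 1) + 1/(s + 2)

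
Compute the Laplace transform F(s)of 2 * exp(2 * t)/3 2/(3 * (s - 2))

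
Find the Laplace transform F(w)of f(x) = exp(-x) 1/(w + 1)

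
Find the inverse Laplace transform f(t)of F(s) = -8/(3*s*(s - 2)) -8*exp(t)*sinh(t)/3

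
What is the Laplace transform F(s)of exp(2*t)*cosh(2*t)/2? (s - 2)/(2*s*(s - 4))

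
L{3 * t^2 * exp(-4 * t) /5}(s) 6/(5 * (s + 4) ^3) 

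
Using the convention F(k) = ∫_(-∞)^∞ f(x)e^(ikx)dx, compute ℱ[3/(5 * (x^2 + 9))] pi * exp(-3 * Abs(k))/5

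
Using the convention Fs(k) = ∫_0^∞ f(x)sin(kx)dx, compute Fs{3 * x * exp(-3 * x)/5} 18 * k/(5 * (k^2 + 9)^2)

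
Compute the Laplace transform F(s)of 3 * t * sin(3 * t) 18 * s/(s^2 + 9)^2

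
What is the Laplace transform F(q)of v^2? 2/q^3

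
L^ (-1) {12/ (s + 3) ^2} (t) 12 * t * exp (-3 * t) 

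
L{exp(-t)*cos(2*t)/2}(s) (s + 1)/(2*((s + 1)^2 + 4))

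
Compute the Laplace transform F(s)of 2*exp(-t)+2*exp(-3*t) 2/(s+3)+2/(s+1)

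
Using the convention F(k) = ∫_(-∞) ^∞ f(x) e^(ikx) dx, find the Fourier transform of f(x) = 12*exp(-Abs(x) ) 24/(k^2+1) 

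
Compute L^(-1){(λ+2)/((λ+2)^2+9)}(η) exp(-2 * η) * cos(3 * η)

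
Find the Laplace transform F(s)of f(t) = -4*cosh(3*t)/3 -4*s/(3*s^2-27)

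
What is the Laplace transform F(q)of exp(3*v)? 1/(q - 3)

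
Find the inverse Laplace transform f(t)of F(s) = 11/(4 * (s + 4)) 11 * exp(-4 * t)/4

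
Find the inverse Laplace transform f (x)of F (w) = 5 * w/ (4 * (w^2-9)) 5 * cosh (3 * x)/4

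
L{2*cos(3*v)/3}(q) 2*q/(3*(q^2+9))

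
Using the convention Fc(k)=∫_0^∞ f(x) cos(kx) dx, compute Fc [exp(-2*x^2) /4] sqrt(2)*sqrt(pi)*exp(-k^2/8) /16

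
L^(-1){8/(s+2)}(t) 8 * exp(-2 * t)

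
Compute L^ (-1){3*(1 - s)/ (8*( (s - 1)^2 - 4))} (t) -3*exp (t)*cosh (2*t)/8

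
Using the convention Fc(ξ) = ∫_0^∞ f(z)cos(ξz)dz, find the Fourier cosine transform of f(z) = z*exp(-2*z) (4 - ξ^2)/(ξ^2 + 4)^2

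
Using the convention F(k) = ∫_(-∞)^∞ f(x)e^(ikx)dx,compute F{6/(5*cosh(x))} 6*pi/(5*cosh(pi*k/2))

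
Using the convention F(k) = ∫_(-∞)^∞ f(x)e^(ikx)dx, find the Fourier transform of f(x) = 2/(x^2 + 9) 2*pi*exp(-3*Abs(k))/3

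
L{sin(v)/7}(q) 1/(7 * (q^2 + 1))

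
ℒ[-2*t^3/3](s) -4/s^4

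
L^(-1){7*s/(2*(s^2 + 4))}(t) 7*cos(2*t)/2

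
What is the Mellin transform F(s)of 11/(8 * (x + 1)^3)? 11 * pi * (s - 2) * (s - 1)/(16 * sin(pi * s))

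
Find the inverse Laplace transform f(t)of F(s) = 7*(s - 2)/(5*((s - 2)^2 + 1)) 7*exp(2*t)*cos(t)/5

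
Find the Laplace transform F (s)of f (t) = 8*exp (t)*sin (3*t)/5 24/ (5*( (s - 1)^2 + 9))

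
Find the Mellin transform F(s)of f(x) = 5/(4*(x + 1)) 5*pi*csc(pi*s)/4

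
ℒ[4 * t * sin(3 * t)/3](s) 8 * s/(s^2 + 9)^2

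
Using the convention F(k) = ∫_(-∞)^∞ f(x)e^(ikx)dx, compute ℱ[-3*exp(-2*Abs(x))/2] -6/(k^2+4)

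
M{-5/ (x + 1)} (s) -5 * pi * csc (pi * s)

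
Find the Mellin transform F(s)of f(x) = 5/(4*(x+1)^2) -5*pi*(s - 1)/(4*sin(pi*s))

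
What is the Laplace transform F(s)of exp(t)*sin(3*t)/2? 3/(2*((s - 1)^2+9))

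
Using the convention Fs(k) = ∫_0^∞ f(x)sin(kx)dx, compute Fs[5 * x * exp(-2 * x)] 20 * k/(k^2 + 4)^2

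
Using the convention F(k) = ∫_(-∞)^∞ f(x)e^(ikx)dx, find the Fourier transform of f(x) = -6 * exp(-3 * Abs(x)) -36/(k^2 + 9)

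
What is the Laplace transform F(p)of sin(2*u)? 2/(p^2 + 4)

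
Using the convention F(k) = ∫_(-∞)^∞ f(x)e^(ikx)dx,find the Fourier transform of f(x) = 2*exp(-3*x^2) 2*sqrt(3)*sqrt(pi)*exp(-k^2/12)/3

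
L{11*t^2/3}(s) 22/(3*s^3)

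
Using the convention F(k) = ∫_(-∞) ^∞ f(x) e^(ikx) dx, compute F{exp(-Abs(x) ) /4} 1/(2*(k^2 + 1) ) 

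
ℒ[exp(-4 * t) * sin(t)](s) 1/((s + 4)^2 + 1)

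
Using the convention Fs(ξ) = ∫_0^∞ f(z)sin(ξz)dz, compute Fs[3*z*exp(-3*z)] 18*ξ/(ξ^2+9)^2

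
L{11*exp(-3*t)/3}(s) 11/(3*(s+3))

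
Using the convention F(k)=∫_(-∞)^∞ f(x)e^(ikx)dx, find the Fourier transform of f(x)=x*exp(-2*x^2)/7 sqrt(2)*I*sqrt(pi)*k*exp(-k^2/8)/56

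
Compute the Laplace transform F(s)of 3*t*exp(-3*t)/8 3/(8*(s+3)^2)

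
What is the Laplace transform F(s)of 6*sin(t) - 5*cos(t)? 6/(s^2 + 1) - 5*s/(s^2 + 1)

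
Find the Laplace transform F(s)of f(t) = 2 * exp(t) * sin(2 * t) 4/((s - 1)^2 + 4)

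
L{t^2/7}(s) 2/(7 * s^3)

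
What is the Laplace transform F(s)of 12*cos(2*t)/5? 12*s/(5*(s^2 + 4))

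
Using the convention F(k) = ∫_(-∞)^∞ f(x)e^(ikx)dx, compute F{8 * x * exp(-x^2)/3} 4 * I * sqrt(pi) * k * exp(-k^2/4)/3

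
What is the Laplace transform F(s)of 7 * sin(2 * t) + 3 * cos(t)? 14/(s^2 + 4) + 3 * s/(s^2 + 1)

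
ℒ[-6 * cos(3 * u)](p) -6 * p/(p^2 + 9)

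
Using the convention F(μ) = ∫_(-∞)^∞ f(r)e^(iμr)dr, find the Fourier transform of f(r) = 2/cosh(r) 2*pi/cosh(pi*μ/2)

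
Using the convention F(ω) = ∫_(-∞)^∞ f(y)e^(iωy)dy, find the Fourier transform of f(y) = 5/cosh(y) 5 * pi/cosh(pi * ω/2)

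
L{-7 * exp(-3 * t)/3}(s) -7/(3 * s+9)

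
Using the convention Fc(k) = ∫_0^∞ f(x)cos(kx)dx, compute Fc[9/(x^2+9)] 3 * pi * exp(-3 * k)/2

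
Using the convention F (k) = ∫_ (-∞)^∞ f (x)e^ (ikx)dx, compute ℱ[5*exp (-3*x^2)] 5*sqrt (3)*sqrt (pi)*exp (-k^2/12)/3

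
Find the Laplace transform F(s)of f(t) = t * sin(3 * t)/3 2 * s/(s^2 + 9)^2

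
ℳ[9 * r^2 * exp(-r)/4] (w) 9 * gamma(w + 2)/4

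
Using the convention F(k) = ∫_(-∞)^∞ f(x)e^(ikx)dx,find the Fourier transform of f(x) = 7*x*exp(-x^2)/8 7*I*sqrt(pi)*k*exp(-k^2/4)/16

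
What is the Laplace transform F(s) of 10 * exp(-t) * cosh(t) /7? 10 * (s + 1) /(7 * s * (s + 2) ) 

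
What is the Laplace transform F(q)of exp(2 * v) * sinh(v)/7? 1/(7 * ((q - 2)^2-1))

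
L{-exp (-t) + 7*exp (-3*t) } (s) 7/ (s + 3) - 1/ (s + 1) 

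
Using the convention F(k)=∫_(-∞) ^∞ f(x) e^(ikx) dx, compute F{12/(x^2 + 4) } 6*pi*exp(-2*Abs(k) ) 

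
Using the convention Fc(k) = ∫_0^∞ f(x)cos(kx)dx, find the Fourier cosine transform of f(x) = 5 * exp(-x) 5/(k^2+1)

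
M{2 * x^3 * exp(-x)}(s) 2 * gamma(s + 3)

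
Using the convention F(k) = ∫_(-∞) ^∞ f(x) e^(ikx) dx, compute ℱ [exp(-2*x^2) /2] sqrt(2)*sqrt(pi)*exp(-k^2/8) /4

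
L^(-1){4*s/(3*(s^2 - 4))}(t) 4*cosh(2*t)/3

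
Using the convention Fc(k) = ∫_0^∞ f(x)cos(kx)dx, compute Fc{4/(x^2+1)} 2 * pi * exp(-k)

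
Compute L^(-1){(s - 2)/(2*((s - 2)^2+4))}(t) exp(2*t)*cos(2*t)/2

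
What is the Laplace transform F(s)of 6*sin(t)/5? 6/(5*(s^2 + 1))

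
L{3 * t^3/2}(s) 9/s^4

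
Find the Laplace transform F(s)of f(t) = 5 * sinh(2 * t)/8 5/(4 * (s^2-4))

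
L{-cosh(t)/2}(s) -s/(2 * s^2 - 2)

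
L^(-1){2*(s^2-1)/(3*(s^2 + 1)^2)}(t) 2*t*cos(t)/3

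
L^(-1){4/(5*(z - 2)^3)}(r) 2*r^2*exp(2*r)/5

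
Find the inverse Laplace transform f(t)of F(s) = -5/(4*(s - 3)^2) -5*t*exp(3*t)/4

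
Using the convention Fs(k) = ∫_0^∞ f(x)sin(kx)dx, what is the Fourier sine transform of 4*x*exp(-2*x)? 16*k/(k^2 + 4)^2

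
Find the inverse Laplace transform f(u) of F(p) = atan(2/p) sin(2*u) /u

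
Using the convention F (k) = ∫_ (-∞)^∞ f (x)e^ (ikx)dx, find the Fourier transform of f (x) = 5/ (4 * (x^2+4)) 5 * pi * exp (-2 * Abs (k))/8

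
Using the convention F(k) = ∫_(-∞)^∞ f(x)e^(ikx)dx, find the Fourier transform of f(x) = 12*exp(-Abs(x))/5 24/(5*(k^2 + 1))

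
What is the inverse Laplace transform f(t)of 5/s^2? 5 * t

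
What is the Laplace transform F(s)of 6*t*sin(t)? 12*s/(s^2 + 1)^2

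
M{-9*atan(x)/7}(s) 9*pi*sec(pi*s/2)/(14*s)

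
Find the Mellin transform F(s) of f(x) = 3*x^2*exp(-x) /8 3*gamma(s + 2) /8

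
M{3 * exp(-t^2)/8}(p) 3 * gamma(p/2)/16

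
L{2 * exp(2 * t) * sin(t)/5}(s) 2/(5 * ((s - 2)^2 + 1))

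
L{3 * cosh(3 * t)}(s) 3 * s/(s^2-9)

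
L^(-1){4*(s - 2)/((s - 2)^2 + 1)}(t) 4*exp(2*t)*cos(t)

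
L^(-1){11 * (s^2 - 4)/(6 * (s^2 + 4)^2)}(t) 11 * t * cos(2 * t)/6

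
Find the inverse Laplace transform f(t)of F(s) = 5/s 5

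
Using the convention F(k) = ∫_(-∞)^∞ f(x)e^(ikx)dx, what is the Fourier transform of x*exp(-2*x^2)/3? sqrt(2)*I*sqrt(pi)*k*exp(-k^2/8)/24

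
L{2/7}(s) 2/(7*s)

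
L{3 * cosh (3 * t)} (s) 3 * s/ (s^2 - 9)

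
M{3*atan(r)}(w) -3*pi*sec(pi*w/2)/(2*w)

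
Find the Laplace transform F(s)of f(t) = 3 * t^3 18/s^4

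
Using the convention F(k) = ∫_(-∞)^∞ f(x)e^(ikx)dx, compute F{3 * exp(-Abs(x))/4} 3/(2 * (k^2 + 1))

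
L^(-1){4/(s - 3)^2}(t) 4*t*exp(3*t)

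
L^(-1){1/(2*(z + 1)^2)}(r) r*exp(-r)/2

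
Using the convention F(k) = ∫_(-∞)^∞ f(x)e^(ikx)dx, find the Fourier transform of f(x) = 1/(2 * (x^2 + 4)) pi * exp(-2 * Abs(k))/4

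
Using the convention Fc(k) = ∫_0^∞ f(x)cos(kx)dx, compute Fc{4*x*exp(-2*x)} 4*(4 - k^2)/(k^2+4)^2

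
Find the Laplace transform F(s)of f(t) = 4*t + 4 4/s^2 + 4/s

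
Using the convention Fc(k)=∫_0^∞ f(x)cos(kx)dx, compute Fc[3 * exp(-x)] 3/(k^2 + 1)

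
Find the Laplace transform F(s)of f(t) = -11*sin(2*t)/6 -11/(3*s^2 + 12)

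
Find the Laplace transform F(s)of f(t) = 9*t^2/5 18/(5*s^3)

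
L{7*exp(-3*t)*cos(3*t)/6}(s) 7*(s + 3)/(6*((s + 3)^2 + 9))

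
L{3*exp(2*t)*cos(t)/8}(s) 3*(s - 2)/(8*((s - 2)^2+1))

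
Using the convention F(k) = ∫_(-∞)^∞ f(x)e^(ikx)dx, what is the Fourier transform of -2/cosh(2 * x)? -pi/cosh(pi * k/4)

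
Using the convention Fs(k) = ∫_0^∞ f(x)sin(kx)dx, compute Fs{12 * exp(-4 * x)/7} 12 * k/(7 * (k^2+16))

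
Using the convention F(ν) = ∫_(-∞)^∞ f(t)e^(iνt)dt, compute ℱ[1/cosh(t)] pi/cosh(pi*ν/2)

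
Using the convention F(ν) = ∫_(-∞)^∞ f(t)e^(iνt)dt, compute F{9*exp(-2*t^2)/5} 9*sqrt(2)*sqrt(pi)*exp(-ν^2/8)/10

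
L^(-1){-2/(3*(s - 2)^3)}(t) -t^2*exp(2*t)/3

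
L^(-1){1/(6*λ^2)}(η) η/6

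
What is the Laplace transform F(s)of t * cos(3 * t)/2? (s^2 - 9)/(2 * (s^2 + 9)^2)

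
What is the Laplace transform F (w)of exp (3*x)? 1/ (w - 3)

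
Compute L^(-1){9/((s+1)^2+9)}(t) 3*exp(-t)*sin(3*t)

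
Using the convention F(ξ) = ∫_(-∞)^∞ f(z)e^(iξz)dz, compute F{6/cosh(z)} 6*pi/cosh(pi*ξ/2)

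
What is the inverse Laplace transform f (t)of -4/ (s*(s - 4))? -2*exp (2*t)*sinh (2*t)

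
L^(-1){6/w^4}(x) x^3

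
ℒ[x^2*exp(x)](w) 2/(w - 1)^3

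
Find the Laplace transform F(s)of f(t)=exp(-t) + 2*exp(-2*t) 1/(s + 1) + 2/(s + 2)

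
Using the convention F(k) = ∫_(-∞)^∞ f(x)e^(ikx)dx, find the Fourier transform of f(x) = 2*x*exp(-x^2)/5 I*sqrt(pi)*k*exp(-k^2/4)/5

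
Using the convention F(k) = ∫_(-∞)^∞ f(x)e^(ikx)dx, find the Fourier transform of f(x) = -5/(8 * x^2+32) -5 * pi * exp(-2 * Abs(k))/16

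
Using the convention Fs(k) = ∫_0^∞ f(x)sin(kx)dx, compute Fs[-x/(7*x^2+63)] -pi*exp(-3*k)/14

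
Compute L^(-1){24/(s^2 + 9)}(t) 8*sin(3*t)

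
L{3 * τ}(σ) 3/σ^2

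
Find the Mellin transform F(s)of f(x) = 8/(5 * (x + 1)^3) 4 * pi * (s - 2) * (s - 1)/(5 * sin(pi * s))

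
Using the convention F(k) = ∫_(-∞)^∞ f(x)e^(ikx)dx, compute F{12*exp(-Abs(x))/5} 24/(5*(k^2 + 1))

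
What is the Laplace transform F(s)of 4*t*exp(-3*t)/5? 4/(5*(s+3)^2)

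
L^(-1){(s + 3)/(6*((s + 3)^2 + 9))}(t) exp(-3*t)*cos(3*t)/6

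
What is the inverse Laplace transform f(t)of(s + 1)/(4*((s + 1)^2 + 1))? exp(-t)*cos(t)/4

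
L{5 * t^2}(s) 10/s^3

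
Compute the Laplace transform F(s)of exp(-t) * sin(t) 1/((s+1)^2+1)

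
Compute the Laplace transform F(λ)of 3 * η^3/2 9/λ^4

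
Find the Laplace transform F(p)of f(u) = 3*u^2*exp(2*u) 6/(p - 2)^3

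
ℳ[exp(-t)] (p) gamma(p)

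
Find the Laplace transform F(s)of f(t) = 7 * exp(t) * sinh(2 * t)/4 7/(2 * ((s - 1)^2 - 4))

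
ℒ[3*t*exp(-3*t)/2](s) 3/(2*(s + 3)^2)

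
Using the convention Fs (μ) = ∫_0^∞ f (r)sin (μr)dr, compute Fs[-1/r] -pi/2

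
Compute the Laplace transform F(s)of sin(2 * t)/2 1/(s^2 + 4)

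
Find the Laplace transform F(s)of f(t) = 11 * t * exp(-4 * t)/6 11/(6 * (s + 4)^2)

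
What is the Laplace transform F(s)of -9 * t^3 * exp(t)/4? -27/(2 * (s - 1)^4)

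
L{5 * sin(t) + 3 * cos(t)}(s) 5/(s^2 + 1) + 3 * s/(s^2 + 1)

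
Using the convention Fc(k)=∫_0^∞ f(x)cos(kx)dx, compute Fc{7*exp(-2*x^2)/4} 7*sqrt(2)*sqrt(pi)*exp(-k^2/8)/16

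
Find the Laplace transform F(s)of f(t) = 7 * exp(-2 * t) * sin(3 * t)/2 21/(2 * ((s + 2)^2 + 9))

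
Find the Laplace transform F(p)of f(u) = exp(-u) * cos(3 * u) (p + 1)/((p + 1)^2 + 9)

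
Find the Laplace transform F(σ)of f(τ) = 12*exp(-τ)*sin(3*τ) 36/((σ + 1)^2 + 9)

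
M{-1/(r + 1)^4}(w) pi * (w - 3) * (w - 2) * (w - 1)/(6 * sin(pi * w))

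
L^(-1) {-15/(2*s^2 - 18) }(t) -5*sinh(3*t) /2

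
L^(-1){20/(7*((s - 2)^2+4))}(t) 10*exp(2*t)*sin(2*t)/7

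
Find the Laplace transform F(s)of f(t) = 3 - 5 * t 3/s - 5/s^2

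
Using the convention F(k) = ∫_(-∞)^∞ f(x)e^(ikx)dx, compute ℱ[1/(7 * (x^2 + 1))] pi * exp(-Abs(k))/7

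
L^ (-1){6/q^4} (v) v^3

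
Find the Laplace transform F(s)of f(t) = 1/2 1/(2*s)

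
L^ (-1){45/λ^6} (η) 3*η^5/8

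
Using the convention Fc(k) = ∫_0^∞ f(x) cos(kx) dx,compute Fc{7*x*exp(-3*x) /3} 7*(9 - k^2) /(3*(k^2+9) ^2) 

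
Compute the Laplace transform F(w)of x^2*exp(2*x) 2/(w - 2)^3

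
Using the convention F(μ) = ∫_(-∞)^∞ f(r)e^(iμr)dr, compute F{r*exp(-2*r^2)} sqrt(2)*I*sqrt(pi)*μ*exp(-μ^2/8)/8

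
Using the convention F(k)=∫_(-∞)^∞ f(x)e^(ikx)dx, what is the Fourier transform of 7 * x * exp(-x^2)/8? 7 * I * sqrt(pi) * k * exp(-k^2/4)/16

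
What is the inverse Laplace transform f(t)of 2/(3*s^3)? t^2/3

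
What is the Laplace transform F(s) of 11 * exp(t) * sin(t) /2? 11/(2 * ((s - 1) ^2 + 1) ) 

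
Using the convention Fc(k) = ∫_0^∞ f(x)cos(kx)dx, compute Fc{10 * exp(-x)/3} 10/(3 * (k^2 + 1))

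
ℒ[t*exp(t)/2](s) 1/(2*(s - 1)^2)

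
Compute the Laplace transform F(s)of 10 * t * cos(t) 10 * (s^2 - 1)/(s^2 + 1)^2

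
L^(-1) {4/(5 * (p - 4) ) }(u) 4 * exp(4 * u) /5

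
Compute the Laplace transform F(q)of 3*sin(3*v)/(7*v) 3*atan(3/q)/7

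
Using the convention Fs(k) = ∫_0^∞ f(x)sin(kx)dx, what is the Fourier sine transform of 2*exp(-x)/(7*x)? 2*atan(k)/7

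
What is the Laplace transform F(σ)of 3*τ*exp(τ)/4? 3/(4*(σ - 1)^2)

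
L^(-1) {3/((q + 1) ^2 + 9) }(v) exp(-v)*sin(3*v) 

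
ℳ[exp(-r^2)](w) gamma(w/2)/2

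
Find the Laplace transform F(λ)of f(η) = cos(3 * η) λ/(λ^2+9)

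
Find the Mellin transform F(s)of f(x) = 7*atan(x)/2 -7*pi*sec(pi*s/2)/(4*s)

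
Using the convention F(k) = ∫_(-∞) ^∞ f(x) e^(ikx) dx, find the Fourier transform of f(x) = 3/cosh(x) 3 * pi/cosh(pi * k/2) 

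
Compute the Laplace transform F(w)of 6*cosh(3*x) 6*w/(w^2 - 9)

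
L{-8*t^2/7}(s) -16/(7*s^3)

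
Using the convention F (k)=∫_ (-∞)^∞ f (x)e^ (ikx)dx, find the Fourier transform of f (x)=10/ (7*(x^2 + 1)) 10*pi*exp (-Abs (k))/7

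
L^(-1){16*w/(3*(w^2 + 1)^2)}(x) 8*x*sin(x)/3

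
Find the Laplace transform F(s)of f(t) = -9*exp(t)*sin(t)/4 -9/(4*(s - 1)^2 + 4)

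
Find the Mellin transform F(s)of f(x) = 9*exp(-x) 9*gamma(s)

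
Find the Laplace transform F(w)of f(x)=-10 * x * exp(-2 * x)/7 -10/(7 * (w+2)^2)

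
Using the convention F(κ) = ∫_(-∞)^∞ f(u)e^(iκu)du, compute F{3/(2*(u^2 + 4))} 3*pi*exp(-2*Abs(κ))/4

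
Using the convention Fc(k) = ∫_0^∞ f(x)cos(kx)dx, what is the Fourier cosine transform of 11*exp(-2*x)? 22/(k^2 + 4)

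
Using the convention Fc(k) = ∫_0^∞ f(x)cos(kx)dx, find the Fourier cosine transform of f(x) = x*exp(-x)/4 (1 - k^2)/(4*(k^2 + 1)^2)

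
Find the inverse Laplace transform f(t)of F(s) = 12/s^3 6 * t^2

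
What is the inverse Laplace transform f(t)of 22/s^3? 11*t^2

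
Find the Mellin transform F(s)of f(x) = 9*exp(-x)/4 9*gamma(s)/4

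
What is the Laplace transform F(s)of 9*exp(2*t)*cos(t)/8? 9*(s - 2)/(8*((s - 2)^2 + 1))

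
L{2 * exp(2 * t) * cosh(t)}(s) 2 * (s - 2)/((s - 2)^2 - 1)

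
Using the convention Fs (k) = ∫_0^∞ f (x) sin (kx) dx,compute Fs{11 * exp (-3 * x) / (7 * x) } 11 * atan (k/3) /7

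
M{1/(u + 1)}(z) pi * csc(pi * z)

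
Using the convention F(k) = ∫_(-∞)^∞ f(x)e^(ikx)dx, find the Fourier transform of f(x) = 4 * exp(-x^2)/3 4 * sqrt(pi) * exp(-k^2/4)/3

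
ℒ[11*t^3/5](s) 66/ (5*s^4)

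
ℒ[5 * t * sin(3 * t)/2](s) 15 * s/(s^2 + 9)^2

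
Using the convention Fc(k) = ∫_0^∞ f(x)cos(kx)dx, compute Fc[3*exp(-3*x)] 9/(k^2 + 9)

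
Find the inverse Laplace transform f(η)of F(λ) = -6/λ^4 -η^3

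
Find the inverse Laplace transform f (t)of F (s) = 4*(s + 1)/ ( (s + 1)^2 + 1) 4*exp (-t)*cos (t)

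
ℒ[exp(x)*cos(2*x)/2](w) (w - 1)/(2*((w - 1)^2 + 4))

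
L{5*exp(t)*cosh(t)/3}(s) 5*(s - 1)/(3*s*(s - 2))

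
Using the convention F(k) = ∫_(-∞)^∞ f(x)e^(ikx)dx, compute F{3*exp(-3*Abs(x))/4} 9/(2*(k^2 + 9))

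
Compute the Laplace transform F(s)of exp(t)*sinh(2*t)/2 1/((s - 1)^2 - 4)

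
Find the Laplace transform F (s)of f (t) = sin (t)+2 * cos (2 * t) 1/ (s^2+1)+2 * s/ (s^2+4)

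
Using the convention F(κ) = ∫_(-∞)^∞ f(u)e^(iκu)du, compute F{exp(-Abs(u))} 2/(κ^2+1)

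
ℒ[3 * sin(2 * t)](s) 6/(s^2 + 4) 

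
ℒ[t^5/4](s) 30/s^6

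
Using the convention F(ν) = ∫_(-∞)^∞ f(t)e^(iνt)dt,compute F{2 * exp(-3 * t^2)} 2 * sqrt(3) * sqrt(pi) * exp(-ν^2/12)/3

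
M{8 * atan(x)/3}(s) -4 * pi * sec(pi * s/2)/(3 * s)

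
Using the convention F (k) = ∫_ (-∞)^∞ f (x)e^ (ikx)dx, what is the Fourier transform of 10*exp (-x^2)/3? 10*sqrt (pi)*exp (-k^2/4)/3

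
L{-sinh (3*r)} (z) -3/ (z^2 - 9)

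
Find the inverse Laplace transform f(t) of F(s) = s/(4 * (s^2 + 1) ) cos(t) /4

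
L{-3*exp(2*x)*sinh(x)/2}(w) -3/(2*(w - 2)^2 - 2)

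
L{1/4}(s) 1/(4*s)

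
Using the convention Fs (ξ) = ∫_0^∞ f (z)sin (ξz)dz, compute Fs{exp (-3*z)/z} atan (ξ/3)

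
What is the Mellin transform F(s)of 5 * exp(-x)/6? 5 * gamma(s)/6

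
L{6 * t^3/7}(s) 36/(7 * s^4)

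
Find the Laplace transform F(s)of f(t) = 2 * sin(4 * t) 8/(s^2 + 16)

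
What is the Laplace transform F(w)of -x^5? -120/w^6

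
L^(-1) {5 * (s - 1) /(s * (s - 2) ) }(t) 5 * exp(t) * cosh(t) 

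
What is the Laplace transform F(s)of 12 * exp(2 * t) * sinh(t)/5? 12/(5 * ((s - 2)^2 - 1))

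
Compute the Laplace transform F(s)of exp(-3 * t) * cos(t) (s + 3)/((s + 3)^2 + 1)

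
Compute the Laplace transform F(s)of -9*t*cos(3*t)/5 9*(9 - s^2)/(5*(s^2+9)^2)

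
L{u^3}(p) 6/p^4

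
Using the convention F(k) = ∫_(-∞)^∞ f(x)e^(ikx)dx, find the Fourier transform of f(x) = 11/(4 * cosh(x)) 11 * pi/(4 * cosh(pi * k/2))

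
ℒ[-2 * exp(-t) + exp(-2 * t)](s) 1/(s + 2) - 2/(s + 1)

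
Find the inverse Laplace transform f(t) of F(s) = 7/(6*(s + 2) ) 7*exp(-2*t) /6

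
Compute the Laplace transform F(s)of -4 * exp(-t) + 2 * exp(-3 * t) 2/(s + 3) - 4/(s + 1)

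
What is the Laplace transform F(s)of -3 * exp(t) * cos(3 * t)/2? 3 * (1 - s)/(2 * ((s - 1)^2+9))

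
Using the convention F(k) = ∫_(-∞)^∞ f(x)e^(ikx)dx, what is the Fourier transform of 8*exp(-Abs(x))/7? 16/(7*(k^2 + 1))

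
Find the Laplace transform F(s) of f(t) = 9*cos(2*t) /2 9*s/(2*(s^2 + 4) ) 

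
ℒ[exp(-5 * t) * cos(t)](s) (s + 5)/((s + 5)^2 + 1)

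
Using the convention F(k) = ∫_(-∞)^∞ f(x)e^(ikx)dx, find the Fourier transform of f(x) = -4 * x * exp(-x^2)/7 -2 * I * sqrt(pi) * k * exp(-k^2/4)/7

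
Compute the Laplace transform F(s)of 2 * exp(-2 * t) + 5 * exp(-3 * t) 2/(s + 2) + 5/(s + 3)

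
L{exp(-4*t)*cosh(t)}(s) (s + 4)/((s + 4)^2 - 1)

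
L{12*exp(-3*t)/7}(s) 12/(7*(s+3))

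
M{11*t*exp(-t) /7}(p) 11*gamma(p+1) /7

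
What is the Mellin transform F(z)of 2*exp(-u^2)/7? gamma(z/2)/7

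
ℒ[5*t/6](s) 5/(6*s^2)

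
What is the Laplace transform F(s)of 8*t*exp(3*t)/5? 8/(5*(s - 3)^2)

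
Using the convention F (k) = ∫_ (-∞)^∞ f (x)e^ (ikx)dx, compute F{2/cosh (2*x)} pi/cosh (pi*k/4)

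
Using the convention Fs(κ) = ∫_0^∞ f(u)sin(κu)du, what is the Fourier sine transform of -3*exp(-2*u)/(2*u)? -3*atan(κ/2)/2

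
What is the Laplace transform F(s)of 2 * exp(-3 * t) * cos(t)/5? 2 * (s+3)/(5 * ((s+3)^2+1))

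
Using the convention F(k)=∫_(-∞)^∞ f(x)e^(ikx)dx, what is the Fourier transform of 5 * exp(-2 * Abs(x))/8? 5/(2 * (k^2+4))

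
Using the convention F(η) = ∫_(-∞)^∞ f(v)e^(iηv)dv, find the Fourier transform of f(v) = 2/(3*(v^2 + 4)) pi*exp(-2*Abs(η))/3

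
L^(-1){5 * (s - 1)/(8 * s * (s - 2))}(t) 5 * exp(t) * cosh(t)/8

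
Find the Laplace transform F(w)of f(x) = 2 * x 2/w^2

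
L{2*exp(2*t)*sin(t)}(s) 2/((s - 2)^2 + 1)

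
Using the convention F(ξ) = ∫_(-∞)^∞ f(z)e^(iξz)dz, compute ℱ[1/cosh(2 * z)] pi/(2 * cosh(pi * ξ/4))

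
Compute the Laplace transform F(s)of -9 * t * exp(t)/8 -9/(8 * (s - 1)^2)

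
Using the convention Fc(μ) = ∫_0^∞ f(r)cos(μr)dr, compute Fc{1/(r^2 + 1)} pi * exp(-μ)/2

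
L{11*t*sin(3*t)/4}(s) 33*s/(2*(s^2 + 9)^2)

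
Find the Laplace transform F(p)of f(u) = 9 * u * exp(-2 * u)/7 9/(7 * (p + 2)^2)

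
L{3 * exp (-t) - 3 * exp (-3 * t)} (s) 3/ (s + 1) - 3/ (s + 3)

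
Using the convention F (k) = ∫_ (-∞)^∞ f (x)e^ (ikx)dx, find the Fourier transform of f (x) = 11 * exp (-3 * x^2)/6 11 * sqrt (3) * sqrt (pi) * exp (-k^2/12)/18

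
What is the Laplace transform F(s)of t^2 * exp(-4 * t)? 2/(s + 4)^3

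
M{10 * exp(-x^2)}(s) 5 * gamma(s/2)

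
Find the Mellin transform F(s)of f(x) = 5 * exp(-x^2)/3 5 * gamma(s/2)/6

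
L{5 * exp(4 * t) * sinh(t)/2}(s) 5/(2 * ((s - 4)^2 - 1))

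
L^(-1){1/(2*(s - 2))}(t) exp(2*t)/2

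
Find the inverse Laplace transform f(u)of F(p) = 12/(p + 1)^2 12 * u * exp(-u)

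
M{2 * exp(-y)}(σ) 2 * gamma(σ)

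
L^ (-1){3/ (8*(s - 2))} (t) 3*exp (2*t)/8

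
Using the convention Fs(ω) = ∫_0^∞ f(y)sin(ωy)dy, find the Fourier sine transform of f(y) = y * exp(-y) 2 * ω/(ω^2 + 1)^2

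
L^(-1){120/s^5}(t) 5*t^4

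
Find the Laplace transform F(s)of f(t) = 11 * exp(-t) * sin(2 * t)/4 11/(2 * ((s + 1)^2 + 4))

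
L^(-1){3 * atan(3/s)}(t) 3 * sin(3 * t)/t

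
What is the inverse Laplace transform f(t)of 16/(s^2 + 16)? 4*sin(4*t)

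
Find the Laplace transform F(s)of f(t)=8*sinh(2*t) 16/(s^2 - 4)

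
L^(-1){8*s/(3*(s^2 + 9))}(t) 8*cos(3*t)/3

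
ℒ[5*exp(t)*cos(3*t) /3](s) 5*(s - 1) /(3*((s - 1) ^2 + 9) ) 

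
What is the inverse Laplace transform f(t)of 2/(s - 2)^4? t^3*exp(2*t)/3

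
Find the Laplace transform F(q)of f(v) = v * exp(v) (q - 1)^(-2)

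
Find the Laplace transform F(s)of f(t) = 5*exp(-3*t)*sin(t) 5/((s + 3)^2 + 1)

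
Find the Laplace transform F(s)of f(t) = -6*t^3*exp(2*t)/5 -36/(5*(s - 2)^4)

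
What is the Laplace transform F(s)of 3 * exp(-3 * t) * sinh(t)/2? 3/(2 * ((s + 3)^2 - 1))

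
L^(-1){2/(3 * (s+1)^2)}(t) 2 * t * exp(-t)/3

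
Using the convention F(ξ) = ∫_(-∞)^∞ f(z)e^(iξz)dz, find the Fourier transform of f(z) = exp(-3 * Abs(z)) 6/(ξ^2 + 9)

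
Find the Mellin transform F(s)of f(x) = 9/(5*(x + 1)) 9*pi*csc(pi*s)/5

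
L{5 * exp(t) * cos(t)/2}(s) 5 * (s - 1)/(2 * ((s - 1)^2 + 1))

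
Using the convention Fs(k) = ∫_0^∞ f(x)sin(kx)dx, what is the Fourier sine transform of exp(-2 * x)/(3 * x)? atan(k/2)/3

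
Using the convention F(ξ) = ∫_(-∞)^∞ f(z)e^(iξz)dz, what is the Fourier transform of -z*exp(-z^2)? -I*sqrt(pi)*ξ*exp(-ξ^2/4)/2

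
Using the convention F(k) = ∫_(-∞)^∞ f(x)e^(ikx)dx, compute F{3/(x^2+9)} pi * exp(-3 * Abs(k))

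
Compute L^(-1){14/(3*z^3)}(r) 7*r^2/3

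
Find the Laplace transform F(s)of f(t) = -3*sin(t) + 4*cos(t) 4*s/(s^2 + 1) - 3/(s^2 + 1)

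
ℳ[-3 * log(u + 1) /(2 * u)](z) 3 * pi * csc(pi * z) /(2 * (z - 1) ) 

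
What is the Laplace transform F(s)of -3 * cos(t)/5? -3 * s/(5 * s^2 + 5)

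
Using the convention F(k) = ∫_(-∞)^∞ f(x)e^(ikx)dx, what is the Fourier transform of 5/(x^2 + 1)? 5 * pi * exp(-Abs(k))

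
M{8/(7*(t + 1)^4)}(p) 4*gamma(p)*gamma(4 - p)/21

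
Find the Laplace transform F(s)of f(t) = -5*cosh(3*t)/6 -5*s/(6*s^2 - 54)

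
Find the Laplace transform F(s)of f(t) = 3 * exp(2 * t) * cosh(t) 3 * (s - 2)/((s - 2)^2 - 1)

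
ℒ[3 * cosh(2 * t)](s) 3 * s/(s^2 - 4)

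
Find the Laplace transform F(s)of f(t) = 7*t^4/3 56/s^5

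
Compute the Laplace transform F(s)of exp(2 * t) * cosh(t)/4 (s - 2)/(4 * ((s - 2)^2 - 1))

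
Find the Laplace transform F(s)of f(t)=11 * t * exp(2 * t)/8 11/(8 * (s - 2)^2)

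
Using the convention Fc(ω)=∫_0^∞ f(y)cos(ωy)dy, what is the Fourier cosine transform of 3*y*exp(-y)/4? 3*(1 - ω^2)/(4*(ω^2 + 1)^2)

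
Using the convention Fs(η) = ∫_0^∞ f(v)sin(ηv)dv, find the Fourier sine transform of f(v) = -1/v -pi/2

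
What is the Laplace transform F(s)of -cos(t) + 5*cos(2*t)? 5*s/(s^2 + 4)- s/(s^2 + 1)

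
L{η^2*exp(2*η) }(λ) 2/(λ - 2) ^3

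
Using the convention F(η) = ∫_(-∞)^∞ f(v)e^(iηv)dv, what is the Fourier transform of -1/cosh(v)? -pi/cosh(pi*η/2)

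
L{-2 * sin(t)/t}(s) -2 * atan(1/s)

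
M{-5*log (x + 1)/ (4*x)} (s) 5*pi*csc (pi*s)/ (4*(s - 1))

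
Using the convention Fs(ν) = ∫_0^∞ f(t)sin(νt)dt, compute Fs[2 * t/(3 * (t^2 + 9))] pi * exp(-3 * ν)/3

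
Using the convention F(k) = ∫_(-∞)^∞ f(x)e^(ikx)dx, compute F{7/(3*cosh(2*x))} 7*pi/(6*cosh(pi*k/4))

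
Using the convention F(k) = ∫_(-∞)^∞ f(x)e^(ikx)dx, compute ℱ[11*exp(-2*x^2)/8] 11*sqrt(2)*sqrt(pi)*exp(-k^2/8)/16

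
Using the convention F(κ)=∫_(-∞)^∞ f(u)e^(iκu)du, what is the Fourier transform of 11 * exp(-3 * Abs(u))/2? 33/(κ^2 + 9)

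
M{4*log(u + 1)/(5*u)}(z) -4*pi*csc(pi*z)/(5*z - 5)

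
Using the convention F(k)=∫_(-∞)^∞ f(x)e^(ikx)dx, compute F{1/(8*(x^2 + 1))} pi*exp(-Abs(k))/8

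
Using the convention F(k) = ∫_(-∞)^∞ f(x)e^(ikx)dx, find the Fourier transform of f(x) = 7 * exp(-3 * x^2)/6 7 * sqrt(3) * sqrt(pi) * exp(-k^2/12)/18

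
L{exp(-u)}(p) 1/(p+1)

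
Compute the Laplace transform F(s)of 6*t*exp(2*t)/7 6/(7*(s - 2)^2)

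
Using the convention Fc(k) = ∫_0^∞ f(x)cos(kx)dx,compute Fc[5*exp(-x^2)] 5*sqrt(pi)*exp(-k^2/4)/2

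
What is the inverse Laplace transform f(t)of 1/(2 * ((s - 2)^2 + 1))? exp(2 * t) * sin(t)/2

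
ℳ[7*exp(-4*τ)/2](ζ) 7*gamma(ζ)/(2*2^(2*ζ))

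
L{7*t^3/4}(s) 21/(2*s^4)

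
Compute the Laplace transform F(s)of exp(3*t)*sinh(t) 1/((s - 3)^2 - 1)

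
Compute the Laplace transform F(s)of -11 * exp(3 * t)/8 -11/(8 * s - 24)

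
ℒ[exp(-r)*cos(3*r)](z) (z+1)/((z+1)^2+9)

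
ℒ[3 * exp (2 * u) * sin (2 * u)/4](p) 3/ (2 * ( (p - 2)^2+4))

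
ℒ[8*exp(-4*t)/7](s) 8/(7*(s+4))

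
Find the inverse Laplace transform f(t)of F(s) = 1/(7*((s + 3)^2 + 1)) exp(-3*t)*sin(t)/7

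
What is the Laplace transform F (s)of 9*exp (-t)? 9/ (s + 1)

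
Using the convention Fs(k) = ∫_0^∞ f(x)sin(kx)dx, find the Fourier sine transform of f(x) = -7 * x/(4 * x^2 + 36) -7 * pi * exp(-3 * k)/8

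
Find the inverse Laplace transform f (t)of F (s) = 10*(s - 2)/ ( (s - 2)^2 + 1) 10*exp (2*t)*cos (t)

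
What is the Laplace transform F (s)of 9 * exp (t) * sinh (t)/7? 9/ (7 * s * (s - 2))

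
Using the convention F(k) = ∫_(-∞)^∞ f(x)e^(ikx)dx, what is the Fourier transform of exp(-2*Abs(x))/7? 4/(7*(k^2+4))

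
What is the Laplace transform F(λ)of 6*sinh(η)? 6/(λ^2 - 1)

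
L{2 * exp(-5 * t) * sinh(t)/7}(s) 2/(7 * ((s + 5)^2 - 1))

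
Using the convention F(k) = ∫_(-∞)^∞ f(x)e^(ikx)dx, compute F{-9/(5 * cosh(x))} -9 * pi/(5 * cosh(pi * k/2))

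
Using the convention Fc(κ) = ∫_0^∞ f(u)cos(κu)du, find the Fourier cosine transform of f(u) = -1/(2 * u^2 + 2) -pi * exp(-κ)/4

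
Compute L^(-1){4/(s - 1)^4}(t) 2*t^3*exp(t)/3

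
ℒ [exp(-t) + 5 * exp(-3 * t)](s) 1/(s + 1) + 5/(s + 3)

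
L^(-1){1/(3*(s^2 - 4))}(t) sinh(2*t)/6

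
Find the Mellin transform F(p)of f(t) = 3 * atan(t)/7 -3 * pi * sec(pi * p/2)/(14 * p)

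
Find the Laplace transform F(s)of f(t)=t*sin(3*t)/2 3*s/(s^2 + 9)^2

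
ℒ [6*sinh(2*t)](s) 12/(s^2-4)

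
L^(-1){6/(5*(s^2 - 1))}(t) 6*sinh(t)/5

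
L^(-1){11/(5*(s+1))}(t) 11*exp(-t)/5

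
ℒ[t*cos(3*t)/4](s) (s^2 - 9)/(4*(s^2 + 9)^2)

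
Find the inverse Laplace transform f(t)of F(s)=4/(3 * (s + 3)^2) 4 * t * exp(-3 * t)/3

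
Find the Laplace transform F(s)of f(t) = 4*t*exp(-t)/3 4/(3*(s + 1)^2)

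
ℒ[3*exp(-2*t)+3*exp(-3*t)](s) 3/(s+2)+3/(s+3) 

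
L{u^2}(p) 2/p^3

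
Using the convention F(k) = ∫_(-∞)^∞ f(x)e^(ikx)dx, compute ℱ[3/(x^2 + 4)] 3 * pi * exp(-2 * Abs(k))/2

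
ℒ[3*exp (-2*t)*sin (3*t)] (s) 9/ ( (s + 2)^2 + 9)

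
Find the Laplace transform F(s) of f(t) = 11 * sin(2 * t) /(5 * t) 11 * atan(2/s) /5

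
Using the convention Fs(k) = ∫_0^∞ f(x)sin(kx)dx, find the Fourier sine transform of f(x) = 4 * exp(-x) 4 * k/(k^2+1)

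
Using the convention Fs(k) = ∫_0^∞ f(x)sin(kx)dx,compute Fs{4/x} 2*pi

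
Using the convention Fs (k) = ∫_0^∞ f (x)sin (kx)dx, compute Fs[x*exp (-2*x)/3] 4*k/ (3*(k^2 + 4)^2)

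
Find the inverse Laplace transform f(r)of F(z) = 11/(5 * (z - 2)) 11 * exp(2 * r)/5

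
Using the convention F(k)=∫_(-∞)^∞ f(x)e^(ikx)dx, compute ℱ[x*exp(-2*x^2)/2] sqrt(2)*I*sqrt(pi)*k*exp(-k^2/8)/16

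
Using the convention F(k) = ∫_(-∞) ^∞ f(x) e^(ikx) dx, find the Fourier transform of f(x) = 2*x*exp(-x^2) I*sqrt(pi)*k*exp(-k^2/4) 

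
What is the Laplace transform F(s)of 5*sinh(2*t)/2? 5/(s^2 - 4)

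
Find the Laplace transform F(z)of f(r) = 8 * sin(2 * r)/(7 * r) 8 * atan(2/z)/7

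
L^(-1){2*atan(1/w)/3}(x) 2*sin(x)/(3*x)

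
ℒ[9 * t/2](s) 9/(2 * s^2)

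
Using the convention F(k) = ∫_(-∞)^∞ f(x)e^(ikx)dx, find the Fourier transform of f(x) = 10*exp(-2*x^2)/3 5*sqrt(2)*sqrt(pi)*exp(-k^2/8)/3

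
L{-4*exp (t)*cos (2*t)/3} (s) 4*(1 - s)/ (3*( (s - 1)^2 + 4))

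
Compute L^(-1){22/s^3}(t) 11*t^2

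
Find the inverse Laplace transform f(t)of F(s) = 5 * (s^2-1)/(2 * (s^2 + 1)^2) 5 * t * cos(t)/2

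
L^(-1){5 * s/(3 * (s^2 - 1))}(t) 5 * cosh(t)/3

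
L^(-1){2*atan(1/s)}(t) 2*sin(t)/t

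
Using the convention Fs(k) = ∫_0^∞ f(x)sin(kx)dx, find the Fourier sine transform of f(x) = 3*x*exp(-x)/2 3*k/(k^2 + 1)^2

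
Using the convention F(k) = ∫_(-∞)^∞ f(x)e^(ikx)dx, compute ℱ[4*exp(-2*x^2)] 2*sqrt(2)*sqrt(pi)*exp(-k^2/8)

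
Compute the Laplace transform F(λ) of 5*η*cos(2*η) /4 5*(λ^2 - 4) /(4*(λ^2+4) ^2) 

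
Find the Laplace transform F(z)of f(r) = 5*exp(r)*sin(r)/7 5/(7*((z - 1)^2 + 1))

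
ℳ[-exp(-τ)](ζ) -gamma(ζ) 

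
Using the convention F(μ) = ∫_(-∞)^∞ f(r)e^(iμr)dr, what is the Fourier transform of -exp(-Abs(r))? -2/(μ^2 + 1)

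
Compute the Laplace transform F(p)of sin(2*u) 2/(p^2 + 4)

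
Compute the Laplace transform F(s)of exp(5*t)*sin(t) 1/((s - 5)^2 + 1)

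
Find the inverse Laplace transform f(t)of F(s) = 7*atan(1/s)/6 7*sin(t)/(6*t)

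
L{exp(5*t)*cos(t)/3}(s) (s - 5)/(3*((s - 5)^2 + 1))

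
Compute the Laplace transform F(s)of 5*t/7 5/(7*s^2)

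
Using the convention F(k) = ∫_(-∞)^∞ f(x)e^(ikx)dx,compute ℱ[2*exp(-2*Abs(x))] 8/(k^2 + 4)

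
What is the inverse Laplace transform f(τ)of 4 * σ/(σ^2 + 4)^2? τ * sin(2 * τ)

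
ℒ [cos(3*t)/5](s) s/(5*(s^2+9))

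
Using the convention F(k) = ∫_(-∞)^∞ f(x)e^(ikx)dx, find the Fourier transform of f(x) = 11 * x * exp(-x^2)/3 11 * I * sqrt(pi) * k * exp(-k^2/4)/6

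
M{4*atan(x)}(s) -2*pi*sec(pi*s/2)/s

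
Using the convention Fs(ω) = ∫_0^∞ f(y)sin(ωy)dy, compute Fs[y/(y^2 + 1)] pi * exp(-ω)/2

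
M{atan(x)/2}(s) -pi * sec(pi * s/2)/(4 * s)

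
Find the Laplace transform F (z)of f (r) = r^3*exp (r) 6/ (z - 1)^4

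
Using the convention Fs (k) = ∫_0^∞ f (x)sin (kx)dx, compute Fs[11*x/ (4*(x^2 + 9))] 11*pi*exp (-3*k)/8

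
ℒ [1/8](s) 1/(8*s) 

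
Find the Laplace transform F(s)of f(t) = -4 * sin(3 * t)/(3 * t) -4 * atan(3/s)/3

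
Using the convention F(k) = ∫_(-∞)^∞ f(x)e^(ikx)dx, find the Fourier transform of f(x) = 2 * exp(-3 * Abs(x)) 12/(k^2 + 9)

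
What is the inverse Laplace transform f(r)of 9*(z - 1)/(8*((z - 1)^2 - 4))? 9*exp(r)*cosh(2*r)/8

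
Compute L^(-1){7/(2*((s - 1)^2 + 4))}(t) 7*exp(t)*sin(2*t)/4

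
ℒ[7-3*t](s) 7/s - 3/s^2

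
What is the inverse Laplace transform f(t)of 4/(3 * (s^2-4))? 2 * sinh(2 * t)/3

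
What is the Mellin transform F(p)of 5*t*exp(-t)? 5*gamma(p + 1)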